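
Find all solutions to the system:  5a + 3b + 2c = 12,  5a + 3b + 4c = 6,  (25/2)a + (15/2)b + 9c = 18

infinitely many solutions

Row-reduce:
R1 ← R1 / (5).
R2 ← R2 − 5·R1.
R3 ← R3 − 25/2·R1.
R2 ← R2 / (2).
R1 ← R1 − 2/5·R2.
R3 ← R3 − 4·R2.
Rank is 2 with 3 unknowns, leaving b free.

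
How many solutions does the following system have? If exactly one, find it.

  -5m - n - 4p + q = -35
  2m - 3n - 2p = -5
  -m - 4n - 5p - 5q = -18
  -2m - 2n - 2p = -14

Row-reduce the augmented matrix:
R1 ← R1 / (-5).
R2 ← R2 − 2·R1.
R3 ← R3 + 1·R1.
R4 ← R4 + 2·R1.
R2 ← R2 / (-17/5).
R1 ← R1 − 1/5·R2.
R3 ← R3 + 19/5·R2.
R4 ← R4 + 8/5·R2.
R3 ← R3 / (-3/17).
R1 ← R1 − 10/17·R3.
R2 ← R2 − 18/17·R3.
R4 ← R4 − 22/17·R3.
R4 ← R4 / (-42).
R1 ← R1 + 19·R4.
R2 ← R2 + 34·R4.
R3 ← R3 − 32·R4.
Reading off the reduced rows gives m = 2, n = -1, p = 6, q = -2.

m = 2, n = -1, p = 6, q = -2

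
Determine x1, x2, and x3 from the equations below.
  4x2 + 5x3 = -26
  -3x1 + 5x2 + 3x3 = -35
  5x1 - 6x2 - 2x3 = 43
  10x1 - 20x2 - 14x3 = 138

x1 = 3, x2 = -4, x3 = -2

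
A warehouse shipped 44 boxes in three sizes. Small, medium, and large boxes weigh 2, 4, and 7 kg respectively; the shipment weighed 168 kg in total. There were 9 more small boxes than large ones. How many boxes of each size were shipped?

small boxes: 19, medium boxes: 15, large boxes: 10

Let s = small boxes, m = medium boxes, l = large boxes.
  s + m + l = 44
  2s + 4m + 7l = 168
  s - l = 9
Row-reduce the augmented matrix:
R2 ← R2 − 2·R1.
R3 ← R3 − 1·R1.
R2 ← R2 / (2).
R1 ← R1 − 1·R2.
R3 ← R3 + 1·R2.
R3 ← R3 / (1/2).
R1 ← R1 + 3/2·R3.
R2 ← R2 − 5/2·R3.
Reading off the reduced rows gives s = 19, m = 15, l = 10.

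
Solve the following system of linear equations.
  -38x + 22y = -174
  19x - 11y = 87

infinitely many solutions

Row-reduce:
R1 ← R1 / (-38).
R2 ← R2 − 19·R1.
Rank is 1 with 2 unknowns, leaving y free.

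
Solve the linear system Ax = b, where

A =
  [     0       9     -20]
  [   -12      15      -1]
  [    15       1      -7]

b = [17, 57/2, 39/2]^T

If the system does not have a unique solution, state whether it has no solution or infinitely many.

Row-reduce the augmented matrix:
Swap R1 and R2.
R1 ← R1 / (-12).
R3 ← R3 − 15·R1.
R2 ← R2 / (9).
R1 ← R1 + 5/4·R2.
R3 ← R3 − 79/4·R2.
R3 ← R3 / (1283/36).
R1 ← R1 + 97/36·R3.
R2 ← R2 + 20/9·R3.
Reading off the reduced rows gives x_1 = 4/3, x_2 = 3, x_3 = 1/2.

x_1 = 4/3, x_2 = 3, x_3 = 1/2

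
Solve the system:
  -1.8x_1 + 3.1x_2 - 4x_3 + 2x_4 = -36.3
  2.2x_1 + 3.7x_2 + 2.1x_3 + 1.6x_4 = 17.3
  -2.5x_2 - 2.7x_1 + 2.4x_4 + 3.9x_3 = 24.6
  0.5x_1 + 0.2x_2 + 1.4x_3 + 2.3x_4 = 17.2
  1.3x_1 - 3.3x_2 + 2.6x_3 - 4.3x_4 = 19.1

x_1 = 5, x_2 = -3, x_3 = 6, x_4 = 3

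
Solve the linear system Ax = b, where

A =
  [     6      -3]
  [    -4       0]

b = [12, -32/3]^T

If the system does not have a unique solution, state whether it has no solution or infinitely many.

x_1 = 8/3, x_2 = 4/3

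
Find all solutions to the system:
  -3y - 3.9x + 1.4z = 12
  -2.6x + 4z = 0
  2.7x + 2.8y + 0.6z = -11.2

Row-reduce the augmented matrix:
R1 ← R1 / (-39/10).
R2 ← R2 + 13/5·R1.
R3 ← R3 − 27/10·R1.
R2 ← R2 / (2).
R1 ← R1 − 10/13·R2.
R3 ← R3 − 47/65·R2.
R3 ← R3 / (449/975).
R1 ← R1 + 20/13·R3.
R2 ← R2 − 23/15·R3.
Reading off the reduced rows gives x = 0, y = -4, z = 0.

x = 0, y = -4, z = 0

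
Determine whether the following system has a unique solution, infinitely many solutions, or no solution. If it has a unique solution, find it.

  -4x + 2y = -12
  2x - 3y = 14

x = 1, y = -4

Row-reduce the augmented matrix:
R1 ← R1 / (-4).
R2 ← R2 − 2·R1.
R2 ← R2 / (-2).
R1 ← R1 + 1/2·R2.
Reading off the reduced rows gives x = 1, y = -4.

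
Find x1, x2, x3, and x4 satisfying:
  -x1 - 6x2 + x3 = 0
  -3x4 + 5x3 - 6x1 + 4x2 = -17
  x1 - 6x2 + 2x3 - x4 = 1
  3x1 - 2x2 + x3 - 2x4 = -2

x1 = 2, x2 = 0, x3 = 2, x4 = 5

Row-reduce the augmented matrix:
R1 ← R1 / (-1).
R2 ← R2 + 6·R1.
R3 ← R3 − 1·R1.
R4 ← R4 − 3·R1.
R2 ← R2 / (40).
R1 ← R1 − 6·R2.
R3 ← R3 + 12·R2.
R4 ← R4 + 20·R2.
R3 ← R3 / (27/10).
R1 ← R1 + 17/20·R3.
R2 ← R2 + 1/40·R3.
R4 ← R4 − 7/2·R3.
R4 ← R4 / (-28/27).
R1 ← R1 + 4/27·R4.
R2 ← R2 + 5/54·R4.
R3 ← R3 + 19/27·R4.
Reading off the reduced rows gives x1 = 2, x2 = 0, x3 = 2, x4 = 5.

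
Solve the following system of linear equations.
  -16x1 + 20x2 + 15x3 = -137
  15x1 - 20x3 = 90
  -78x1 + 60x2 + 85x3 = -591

infinitely many solutions

Row-reduce:
R1 ← R1 / (-16).
R2 ← R2 − 15·R1.
R3 ← R3 + 78·R1.
R2 ← R2 / (75/4).
R1 ← R1 + 5/4·R2.
R3 ← R3 + 75/2·R2.
Rank is 2 with 3 unknowns, leaving x3 free.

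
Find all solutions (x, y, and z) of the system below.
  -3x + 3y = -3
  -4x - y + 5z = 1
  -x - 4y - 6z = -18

Row-reduce the augmented matrix:
R1 ← R1 / (-3).
R2 ← R2 + 4·R1.
R3 ← R3 + 1·R1.
R2 ← R2 / (-5).
R1 ← R1 + 1·R2.
R3 ← R3 + 5·R2.
R3 ← R3 / (-11).
R1 ← R1 + 1·R3.
R2 ← R2 + 1·R3.
Reading off the reduced rows gives x = 2, y = 1, z = 2.

x = 2, y = 1, z = 2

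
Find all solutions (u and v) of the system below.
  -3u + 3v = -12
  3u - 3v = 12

infinitely many solutions

Row-reduce:
R1 ← R1 / (-3).
R2 ← R2 − 3·R1.
Rank is 1 with 2 unknowns, leaving v free.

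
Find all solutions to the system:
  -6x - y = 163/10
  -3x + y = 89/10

Row-reduce the augmented matrix:
R1 ← R1 / (-6).
R2 ← R2 + 3·R1.
R2 ← R2 / (3/2).
R1 ← R1 − 1/6·R2.
Reading off the reduced rows gives x = -14/5, y = 1/2.

x = -14/5, y = 1/2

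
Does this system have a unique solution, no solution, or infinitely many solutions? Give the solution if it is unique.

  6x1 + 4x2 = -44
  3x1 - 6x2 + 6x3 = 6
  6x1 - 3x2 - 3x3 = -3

x1 = -4, x2 = -5, x3 = -2

Row-reduce the augmented matrix:
R1 ← R1 / (6).
R2 ← R2 − 3·R1.
R3 ← R3 − 6·R1.
R2 ← R2 / (-8).
R1 ← R1 − 2/3·R2.
R3 ← R3 + 7·R2.
R3 ← R3 / (-33/4).
R1 ← R1 − 1/2·R3.
R2 ← R2 + 3/4·R3.
Reading off the reduced rows gives x1 = -4, x2 = -5, x3 = -2.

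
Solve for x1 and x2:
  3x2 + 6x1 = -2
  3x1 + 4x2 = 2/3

x1 = -2/3, x2 = 2/3

Row-reduce the augmented matrix:
R1 ← R1 / (6).
R2 ← R2 − 3·R1.
R2 ← R2 / (5/2).
R1 ← R1 − 1/2·R2.
Reading off the reduced rows gives x1 = -2/3, x2 = 2/3.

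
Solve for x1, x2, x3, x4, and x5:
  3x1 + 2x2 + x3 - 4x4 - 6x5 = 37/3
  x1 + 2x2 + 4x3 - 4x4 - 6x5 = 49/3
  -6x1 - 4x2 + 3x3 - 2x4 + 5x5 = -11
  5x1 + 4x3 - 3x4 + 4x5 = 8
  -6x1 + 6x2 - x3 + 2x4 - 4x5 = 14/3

x1 = 1, x2 = 4/3, x3 = 2, x4 = 1/3, x5 = -1

Row-reduce the augmented matrix:
R1 ← R1 / (3).
R2 ← R2 − 1·R1.
R3 ← R3 + 6·R1.
R4 ← R4 − 5·R1.
R5 ← R5 + 6·R1.
R2 ← R2 / (4/3).
R1 ← R1 − 2/3·R2.
R4 ← R4 + 10/3·R2.
R5 ← R5 − 10·R2.
R3 ← R3 / (5).
R1 ← R1 + 3/2·R3.
R2 ← R2 − 11/4·R3.
R4 ← R4 − 23/2·R3.
R5 ← R5 + 53/2·R3.
R4 ← R4 / (20).
R1 ← R1 + 3·R4.
R2 ← R2 − 7/2·R4.
R3 ← R3 + 2·R4.
R5 ← R5 + 39·R4.
R5 ← R5 / (3219/200).
R1 ← R1 − 183/200·R5.
R2 ← R2 + 1067/400·R5.
R3 ← R3 − 61/100·R5.
R4 ← R4 − 201/200·R5.
Reading off the reduced rows gives x1 = 1, x2 = 4/3, x3 = 2, x4 = 1/3, x5 = -1.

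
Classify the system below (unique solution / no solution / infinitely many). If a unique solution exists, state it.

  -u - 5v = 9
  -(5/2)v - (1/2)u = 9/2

infinitely many solutions

Row-reduce:
R1 ← R1 / (-1).
R2 ← R2 + 1/2·R1.
Rank is 1 with 2 unknowns, leaving v free.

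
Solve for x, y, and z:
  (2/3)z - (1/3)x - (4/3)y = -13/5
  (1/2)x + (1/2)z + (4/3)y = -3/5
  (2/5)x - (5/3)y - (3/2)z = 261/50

Row-reduce the augmented matrix:
R1 ← R1 / (-1/3).
R2 ← R2 − 1/2·R1.
R3 ← R3 − 2/5·R1.
R2 ← R2 / (-2/3).
R1 ← R1 − 4·R2.
R3 ← R3 + 49/15·R2.
R3 ← R3 / (-161/20).
R1 ← R1 − 7·R3.
R2 ← R2 + 9/4·R3.
Reading off the reduced rows gives x = 9/5, y = 0, z = -3.

x = 9/5, y = 0, z = -3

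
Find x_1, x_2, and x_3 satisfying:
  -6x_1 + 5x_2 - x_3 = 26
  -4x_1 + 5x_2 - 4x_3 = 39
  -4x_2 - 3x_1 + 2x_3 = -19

x_1 = -1, x_2 = 3, x_3 = -5

Row-reduce the augmented matrix:
R1 ← R1 / (-6).
R2 ← R2 + 4·R1.
R3 ← R3 + 3·R1.
R2 ← R2 / (5/3).
R1 ← R1 + 5/6·R2.
R3 ← R3 + 13/2·R2.
R3 ← R3 / (-21/2).
R1 ← R1 + 3/2·R3.
R2 ← R2 + 2·R3.
Reading off the reduced rows gives x_1 = -1, x_2 = 3, x_3 = -5.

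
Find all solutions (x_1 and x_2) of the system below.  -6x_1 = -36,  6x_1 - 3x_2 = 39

x_1 = 6, x_2 = -1

Row-reduce the augmented matrix:
R1 ← R1 / (-6).
R2 ← R2 − 6·R1.
R2 ← R2 / (-3).
Reading off the reduced rows gives x_1 = 6, x_2 = -1.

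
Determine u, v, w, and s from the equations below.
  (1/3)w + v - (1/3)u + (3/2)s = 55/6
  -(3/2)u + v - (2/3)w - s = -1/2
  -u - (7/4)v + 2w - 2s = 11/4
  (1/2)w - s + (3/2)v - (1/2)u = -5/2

Row-reduce the augmented matrix:
R1 ← R1 / (-1/3).
R2 ← R2 + 3/2·R1.
R3 ← R3 + 1·R1.
R4 ← R4 + 1/2·R1.
R2 ← R2 / (-7/2).
R1 ← R1 + 3·R2.
R3 ← R3 + 19/4·R2.
R3 ← R3 / (331/84).
R1 ← R1 − 6/7·R3.
R2 ← R2 − 13/21·R3.
R4 ← R4 / (-13/4).
R1 ← R1 − 420/331·R4.
R2 ← R2 − 524/331·R4.
R3 ← R3 − 675/662·R4.
Reading off the reduced rows gives u = -5, v = -1, w = 3, s = 5.

u = -5, v = -1, w = 3, s = 5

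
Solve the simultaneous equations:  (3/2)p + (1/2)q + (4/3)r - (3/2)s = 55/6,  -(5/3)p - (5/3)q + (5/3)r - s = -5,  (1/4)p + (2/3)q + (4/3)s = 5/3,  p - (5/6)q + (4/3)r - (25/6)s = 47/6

Row-reduce:
R1 ← R1 / (3/2).
R2 ← R2 + 5/3·R1.
R3 ← R3 − 1/4·R1.
R4 ← R4 − 1·R1.
R2 ← R2 / (-10/9).
R1 ← R1 − 1/3·R2.
R3 ← R3 − 7/12·R2.
R4 ← R4 + 7/6·R2.
R3 ← R3 / (103/72).
R1 ← R1 − 11/6·R3.
R2 ← R2 + 17/6·R3.
R4 ← R4 + 103/36·R3.
Row 4 reduces to 0 = 2, a contradiction. The system is inconsistent.

no solution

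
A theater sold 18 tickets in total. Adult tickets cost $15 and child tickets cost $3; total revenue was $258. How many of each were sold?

adult tickets: 17, child tickets: 1

Let a = adult tickets, c = child tickets.
  a + c = 18
  15a + 3c = 258
From equation 1: a = 18 − c.
Substitute into equation 2 and solve: c = 1.
Then a = 17.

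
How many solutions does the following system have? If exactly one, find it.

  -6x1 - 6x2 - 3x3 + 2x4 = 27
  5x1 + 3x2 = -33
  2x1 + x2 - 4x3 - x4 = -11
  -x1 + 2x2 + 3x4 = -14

x1 = -6, x2 = -1, x3 = 1, x4 = -6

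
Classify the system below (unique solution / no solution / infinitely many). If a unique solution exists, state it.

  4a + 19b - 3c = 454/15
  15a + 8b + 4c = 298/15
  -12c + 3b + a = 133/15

a = 2/3, b = 7/5, c = -1/3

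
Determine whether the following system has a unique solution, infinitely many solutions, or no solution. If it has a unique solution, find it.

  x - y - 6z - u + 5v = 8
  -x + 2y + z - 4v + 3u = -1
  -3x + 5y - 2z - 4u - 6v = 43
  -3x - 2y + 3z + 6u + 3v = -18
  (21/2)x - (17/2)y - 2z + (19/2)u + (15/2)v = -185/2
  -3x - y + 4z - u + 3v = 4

Row-reduce:
R2 ← R2 + 1·R1.
R3 ← R3 + 3·R1.
R4 ← R4 + 3·R1.
R5 ← R5 − 21/2·R1.
R6 ← R6 + 3·R1.
R1 ← R1 + 1·R2.
R3 ← R3 − 2·R2.
R4 ← R4 + 5·R2.
R5 ← R5 − 2·R2.
R6 ← R6 + 4·R2.
R3 ← R3 / (-10).
R1 ← R1 + 11·R3.
R2 ← R2 + 5·R3.
R4 ← R4 + 40·R3.
R5 ← R5 − 71·R3.
R6 ← R6 + 34·R3.
R4 ← R4 / (57).
R1 ← R1 − 131/10·R4.
R2 ← R2 − 15/2·R4.
R3 ← R3 − 11/10·R4.
R5 ← R5 + 621/10·R4.
R6 ← R6 − 207/5·R4.
R5 ← R5 / (-261/95).
R1 ← R1 + 157/285·R5.
R2 ← R2 + 35/19·R5.
R3 ← R3 + 172/285·R5.
R4 ← R4 + 5/57·R5.
R6 ← R6 − 174/95·R5.
Row 6 reduces to 0 = -1/3, a contradiction. The system is inconsistent.

no solution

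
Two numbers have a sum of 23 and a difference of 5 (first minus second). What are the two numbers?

first number: 14, second number: 9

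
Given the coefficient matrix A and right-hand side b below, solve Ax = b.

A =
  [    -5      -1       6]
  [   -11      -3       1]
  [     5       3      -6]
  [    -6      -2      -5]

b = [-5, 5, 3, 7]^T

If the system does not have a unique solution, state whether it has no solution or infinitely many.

no solution

Row-reduce:
R1 ← R1 / (-5).
R2 ← R2 + 11·R1.
R3 ← R3 − 5·R1.
R4 ← R4 + 6·R1.
R2 ← R2 / (-4/5).
R1 ← R1 − 1/5·R2.
R3 ← R3 − 2·R2.
R4 ← R4 + 4/5·R2.
R3 ← R3 / (-61/2).
R1 ← R1 + 17/4·R3.
R2 ← R2 − 61/4·R3.
Row 4 reduces to 0 = -3, a contradiction. The system is inconsistent.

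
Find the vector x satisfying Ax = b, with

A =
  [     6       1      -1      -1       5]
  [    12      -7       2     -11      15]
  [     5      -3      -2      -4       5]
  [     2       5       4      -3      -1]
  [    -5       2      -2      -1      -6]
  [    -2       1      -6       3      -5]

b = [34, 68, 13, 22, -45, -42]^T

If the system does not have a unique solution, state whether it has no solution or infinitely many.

Row-reduce the augmented matrix:
R1 ← R1 / (6).
R2 ← R2 − 12·R1.
R3 ← R3 − 5·R1.
R4 ← R4 − 2·R1.
R5 ← R5 + 5·R1.
R6 ← R6 + 2·R1.
R2 ← R2 / (-9).
R1 ← R1 − 1/6·R2.
R3 ← R3 + 23/6·R2.
R4 ← R4 − 14/3·R2.
R5 ← R5 − 17/6·R2.
R6 ← R6 − 4/3·R2.
R3 ← R3 / (-155/54).
R1 ← R1 + 5/54·R3.
R2 ← R2 + 4/9·R3.
R4 ← R4 − 173/27·R3.
R5 ← R5 + 85/54·R3.
R6 ← R6 + 155/27·R3.
R4 ← R4 / (-906/155).
R1 ← R1 + 11/31·R4.
R2 ← R2 − 139/155·R4.
R3 ← R3 + 36/155·R4.
R5 ← R5 + 156/31·R4.
R5 ← R5 / (454/151).
R1 ← R1 − 520/453·R5.
R2 ← R2 + 367/453·R5.
R3 ← R3 − 86/151·R5.
R4 ← R4 − 230/453·R5.
R6 reduces to 0 = 0, so the extra equation is consistent.
Reading off the reduced rows gives x_1 = 3, x_2 = 2, x_3 = 4, x_4 = 2, x_5 = 4.

x_1 = 3, x_2 = 2, x_3 = 4, x_4 = 2, x_5 = 4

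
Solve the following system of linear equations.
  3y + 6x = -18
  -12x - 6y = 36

Row-reduce:
R1 ← R1 / (6).
R2 ← R2 + 12·R1.
Rank is 1 with 2 unknowns, leaving y free.

infinitely many solutions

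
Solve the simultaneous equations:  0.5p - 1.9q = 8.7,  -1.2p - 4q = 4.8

Row-reduce the augmented matrix:
R1 ← R1 / (1/2).
R2 ← R2 + 6/5·R1.
R2 ← R2 / (-214/25).
R1 ← R1 + 19/5·R2.
Reading off the reduced rows gives p = 6, q = -3.

p = 6, q = -3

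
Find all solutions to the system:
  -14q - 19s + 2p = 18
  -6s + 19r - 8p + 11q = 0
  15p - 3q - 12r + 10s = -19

Row-reduce:
R1 ← R1 / (2).
R2 ← R2 + 8·R1.
R3 ← R3 − 15·R1.
R2 ← R2 / (-45).
R1 ← R1 + 7·R2.
R3 ← R3 − 102·R2.
R3 ← R3 / (466/15).
R1 ← R1 + 133/45·R3.
R2 ← R2 + 19/45·R3.
Rank is 3 with 4 unknowns, leaving s free.

infinitely many solutions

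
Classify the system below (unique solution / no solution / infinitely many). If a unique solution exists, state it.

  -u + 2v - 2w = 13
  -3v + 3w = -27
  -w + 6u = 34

u = 5, v = 5, w = -4

Row-reduce the augmented matrix:
R1 ← R1 / (-1).
R3 ← R3 − 6·R1.
R2 ← R2 / (-3).
R1 ← R1 + 2·R2.
R3 ← R3 − 12·R2.
R3 ← R3 / (-1).
R2 ← R2 + 1·R3.
Reading off the reduced rows gives u = 5, v = 5, w = -4.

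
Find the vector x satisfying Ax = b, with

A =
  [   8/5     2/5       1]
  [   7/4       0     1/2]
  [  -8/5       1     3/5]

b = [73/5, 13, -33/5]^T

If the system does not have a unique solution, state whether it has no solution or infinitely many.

Row-reduce the augmented matrix:
R1 ← R1 / (8/5).
R2 ← R2 − 7/4·R1.
R3 ← R3 + 8/5·R1.
R2 ← R2 / (-7/16).
R1 ← R1 − 1/4·R2.
R3 ← R3 − 7/5·R2.
R3 ← R3 / (-3/10).
R1 ← R1 − 2/7·R3.
R2 ← R2 − 19/14·R3.
Reading off the reduced rows gives x_1 = 6, x_2 = 0, x_3 = 5.

x_1 = 6, x_2 = 0, x_3 = 5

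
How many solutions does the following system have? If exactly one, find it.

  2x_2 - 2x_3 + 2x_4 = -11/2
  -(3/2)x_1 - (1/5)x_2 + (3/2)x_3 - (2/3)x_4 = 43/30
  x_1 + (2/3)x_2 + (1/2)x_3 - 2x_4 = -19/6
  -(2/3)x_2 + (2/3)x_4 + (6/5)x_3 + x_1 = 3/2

Row-reduce the augmented matrix:
Swap R1 and R2.
R1 ← R1 / (-3/2).
R3 ← R3 − 1·R1.
R4 ← R4 − 1·R1.
R2 ← R2 / (2).
R1 ← R1 − 2/15·R2.
R3 ← R3 − 8/15·R2.
R4 ← R4 + 4/5·R2.
R3 ← R3 / (61/30).
R1 ← R1 + 13/15·R3.
R2 ← R2 + 1·R3.
R4 ← R4 − 7/5·R3.
R4 ← R4 / (8434/2745).
R1 ← R1 + 526/549·R4.
R2 ← R2 + 85/183·R4.
R3 ← R3 + 268/183·R4.
Reading off the reduced rows gives x_1 = -2/3, x_2 = -3, x_3 = 0, x_4 = 1/4.

x_1 = -2/3, x_2 = -3, x_3 = 0, x_4 = 1/4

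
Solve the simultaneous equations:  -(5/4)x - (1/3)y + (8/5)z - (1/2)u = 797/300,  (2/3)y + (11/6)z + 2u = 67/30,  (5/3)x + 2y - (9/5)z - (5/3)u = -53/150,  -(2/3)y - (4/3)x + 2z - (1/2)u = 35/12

Row-reduce the augmented matrix:
R1 ← R1 / (-5/4).
R3 ← R3 − 5/3·R1.
R4 ← R4 + 4/3·R1.
R2 ← R2 / (2/3).
R1 ← R1 − 4/15·R2.
R3 ← R3 − 14/9·R2.
R4 ← R4 + 14/45·R2.
R3 ← R3 / (-71/18).
R1 ← R1 + 151/75·R3.
R2 ← R2 − 11/4·R3.
R4 ← R4 − 517/450·R3.
R4 ← R4 / (-11419/10650).
R1 ← R1 − 5632/1775·R4.
R2 ← R2 + 267/142·R4.
R3 ← R3 − 126/71·R4.
Reading off the reduced rows gives x = -2/5, y = 1, z = 7/5, u = -1/2.

x = -2/5, y = 1, z = 7/5, u = -1/2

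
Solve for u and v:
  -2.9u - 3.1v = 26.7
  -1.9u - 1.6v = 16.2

Row-reduce the augmented matrix:
R1 ← R1 / (-29/10).
R2 ← R2 + 19/10·R1.
R2 ← R2 / (25/58).
R1 ← R1 − 31/29·R2.
Reading off the reduced rows gives u = -6, v = -3.

u = -6, v = -3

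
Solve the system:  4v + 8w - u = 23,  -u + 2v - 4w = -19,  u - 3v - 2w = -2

infinitely many solutions

Row-reduce:
R1 ← R1 / (-1).
R2 ← R2 + 1·R1.
R3 ← R3 − 1·R1.
R2 ← R2 / (-2).
R1 ← R1 + 4·R2.
R3 ← R3 − 1·R2.
Rank is 2 with 3 unknowns, leaving w free.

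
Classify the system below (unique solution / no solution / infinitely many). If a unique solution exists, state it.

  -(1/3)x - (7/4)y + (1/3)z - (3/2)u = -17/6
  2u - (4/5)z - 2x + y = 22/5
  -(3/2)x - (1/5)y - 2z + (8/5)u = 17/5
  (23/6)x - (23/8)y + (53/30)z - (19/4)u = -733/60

no solution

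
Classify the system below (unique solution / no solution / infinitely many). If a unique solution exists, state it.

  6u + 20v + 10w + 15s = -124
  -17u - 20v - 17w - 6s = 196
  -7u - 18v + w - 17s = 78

infinitely many solutions

Row-reduce:
R1 ← R1 / (6).
R2 ← R2 + 17·R1.
R3 ← R3 + 7·R1.
R2 ← R2 / (110/3).
R1 ← R1 − 10/3·R2.
R3 ← R3 − 16/3·R2.
R3 ← R3 / (606/55).
R1 ← R1 − 7/11·R3.
R2 ← R2 − 17/55·R3.
Rank is 3 with 4 unknowns, leaving s free.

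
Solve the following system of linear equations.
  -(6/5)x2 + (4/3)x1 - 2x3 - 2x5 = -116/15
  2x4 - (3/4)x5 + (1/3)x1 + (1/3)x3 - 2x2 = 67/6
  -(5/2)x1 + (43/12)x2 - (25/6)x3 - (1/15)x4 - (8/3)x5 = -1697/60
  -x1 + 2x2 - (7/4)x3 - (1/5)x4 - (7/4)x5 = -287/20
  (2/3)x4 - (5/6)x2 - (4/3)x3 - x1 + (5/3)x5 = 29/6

no solution

Row-reduce:
R1 ← R1 / (4/3).
R2 ← R2 − 1/3·R1.
R3 ← R3 + 5/2·R1.
R4 ← R4 + 1·R1.
R5 ← R5 + 1·R1.
R2 ← R2 / (-17/10).
R1 ← R1 + 9/10·R2.
R3 ← R3 − 4/3·R2.
R4 ← R4 − 11/10·R2.
R5 ← R5 + 26/15·R2.
R3 ← R3 / (-4445/612).
R1 ← R1 + 33/17·R3.
R2 ← R2 + 25/51·R3.
R4 ← R4 + 553/204·R3.
R5 ← R5 + 1127/306·R3.
R4 ← R4 / (1694/3175).
R1 ← R1 + 32454/22225·R4.
R2 ← R2 + 1136/889·R4.
R3 ← R3 + 4596/22225·R4.
R5 ← R5 + 6776/3175·R4.
Row 5 reduces to 0 = 4, a contradiction. The system is inconsistent.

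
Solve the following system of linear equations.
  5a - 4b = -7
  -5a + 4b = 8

no solution

Row-reduce:
R1 ← R1 / (5).
R2 ← R2 + 5·R1.
Row 2 reduces to 0 = 1, a contradiction. The system is inconsistent.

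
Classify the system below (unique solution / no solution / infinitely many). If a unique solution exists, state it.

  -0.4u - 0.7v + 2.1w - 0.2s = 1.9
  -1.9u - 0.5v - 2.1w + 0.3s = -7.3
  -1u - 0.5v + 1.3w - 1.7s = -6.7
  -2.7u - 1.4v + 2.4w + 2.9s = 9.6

u = 2, v = 1, w = 2, s = 4

Row-reduce the augmented matrix:
R1 ← R1 / (-2/5).
R2 ← R2 + 19/10·R1.
R3 ← R3 + 1·R1.
R4 ← R4 + 27/10·R1.
R2 ← R2 / (113/40).
R1 ← R1 − 7/4·R2.
R3 ← R3 − 5/4·R2.
R4 ← R4 − 133/40·R2.
R3 ← R3 / (787/565).
R1 ← R1 − 252/113·R3.
R2 ← R2 + 483/113·R3.
R4 ← R4 − 1377/565·R3.
R4 ← R4 / (46009/7870).
R1 ← R1 − 1993/787·R4.
R2 ← R2 + 7771/1574·R4.
R3 ← R3 + 1981/1574·R4.
Reading off the reduced rows gives u = 2, v = 1, w = 2, s = 4.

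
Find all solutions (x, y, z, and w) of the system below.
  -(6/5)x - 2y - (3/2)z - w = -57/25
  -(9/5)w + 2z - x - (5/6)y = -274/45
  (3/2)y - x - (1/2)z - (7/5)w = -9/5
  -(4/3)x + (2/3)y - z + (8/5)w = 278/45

Row-reduce the augmented matrix:
R1 ← R1 / (-6/5).
R2 ← R2 + 1·R1.
R3 ← R3 + 1·R1.
R4 ← R4 + 4/3·R1.
R2 ← R2 / (5/6).
R1 ← R1 − 5/3·R2.
R3 ← R3 − 19/6·R2.
R4 ← R4 − 26/9·R2.
R3 ← R3 / (-58/5).
R1 ← R1 + 21/4·R3.
R2 ← R2 − 39/10·R3.
R4 ← R4 + 53/5·R3.
R4 ← R4 / (8413/2610).
R1 ← R1 − 947/696·R4.
R2 ← R2 + 67/580·R4.
R3 ← R3 + 233/870·R4.
Reading off the reduced rows gives x = -3/5, y = 2/3, z = -2/3, w = 8/3.

x = -3/5, y = 2/3, z = -2/3, w = 8/3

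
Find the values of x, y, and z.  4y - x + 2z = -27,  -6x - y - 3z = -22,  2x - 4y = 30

Row-reduce the augmented matrix:
R1 ← R1 / (-1).
R2 ← R2 + 6·R1.
R3 ← R3 − 2·R1.
R2 ← R2 / (-25).
R1 ← R1 + 4·R2.
R3 ← R3 − 4·R2.
R3 ← R3 / (8/5).
R1 ← R1 − 2/5·R3.
R2 ← R2 − 3/5·R3.
Reading off the reduced rows gives x = 5, y = -5, z = -1.

x = 5, y = -5, z = -1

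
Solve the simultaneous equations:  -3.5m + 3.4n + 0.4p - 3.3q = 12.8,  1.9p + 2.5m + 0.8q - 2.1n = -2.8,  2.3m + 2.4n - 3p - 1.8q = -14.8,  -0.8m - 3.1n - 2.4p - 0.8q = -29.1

m = -2, n = 5, p = 5, q = 4

Row-reduce the augmented matrix:
R1 ← R1 / (-7/2).
R2 ← R2 − 5/2·R1.
R3 ← R3 − 23/10·R1.
R4 ← R4 + 4/5·R1.
R2 ← R2 / (23/70).
R1 ← R1 + 34/35·R2.
R3 ← R3 − 811/175·R2.
R4 ← R4 + 1357/350·R2.
R3 ← R3 / (-772/23).
R1 ← R1 − 146/23·R3.
R2 ← R2 − 153/23·R3.
R4 ← R4 − 233/10·R3.
R4 ← R4 / (-2288651/386000).
R1 ← R1 + 4977/19300·R4.
R2 ← R2 + 45277/38600·R4.
R3 ← R3 + 20693/38600·R4.
Reading off the reduced rows gives m = -2, n = 5, p = 5, q = 4.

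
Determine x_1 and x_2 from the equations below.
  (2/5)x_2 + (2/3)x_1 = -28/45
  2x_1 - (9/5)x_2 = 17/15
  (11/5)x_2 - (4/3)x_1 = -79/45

x_1 = -1/3, x_2 = -1

Row-reduce the augmented matrix:
R1 ← R1 / (2/3).
R2 ← R2 − 2·R1.
R3 ← R3 + 4/3·R1.
R2 ← R2 / (-3).
R1 ← R1 − 3/5·R2.
R3 ← R3 − 3·R2.
R3 reduces to 0 = 0, so the extra equation is consistent.
Reading off the reduced rows gives x_1 = -1/3, x_2 = -1.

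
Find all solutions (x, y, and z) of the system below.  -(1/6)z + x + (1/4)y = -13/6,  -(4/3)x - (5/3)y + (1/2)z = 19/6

infinitely many solutions

Row-reduce:
R2 ← R2 + 4/3·R1.
R2 ← R2 / (-4/3).
R1 ← R1 − 1/4·R2.
Rank is 2 with 3 unknowns, leaving z free.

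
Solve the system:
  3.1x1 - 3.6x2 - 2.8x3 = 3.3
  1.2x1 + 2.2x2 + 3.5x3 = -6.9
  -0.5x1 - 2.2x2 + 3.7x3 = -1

Row-reduce the augmented matrix:
R1 ← R1 / (31/10).
R2 ← R2 − 6/5·R1.
R3 ← R3 + 1/2·R1.
R2 ← R2 / (557/155).
R1 ← R1 + 36/31·R2.
R3 ← R3 + 431/155·R2.
R3 ← R3 / (3785/557).
R1 ← R1 − 322/557·R3.
R2 ← R2 − 1421/1114·R3.
Reading off the reduced rows gives x1 = -1, x2 = -1, x3 = -1.

x1 = -1, x2 = -1, x3 = -1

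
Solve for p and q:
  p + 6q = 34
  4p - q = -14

p = -2, q = 6

Row-reduce the augmented matrix:
R2 ← R2 − 4·R1.
R2 ← R2 / (-25).
R1 ← R1 − 6·R2.
Reading off the reduced rows gives p = -2, q = 6.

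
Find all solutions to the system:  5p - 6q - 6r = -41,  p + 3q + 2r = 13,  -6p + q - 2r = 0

Row-reduce the augmented matrix:
R1 ← R1 / (5).
R2 ← R2 − 1·R1.
R3 ← R3 + 6·R1.
R2 ← R2 / (21/5).
R1 ← R1 + 6/5·R2.
R3 ← R3 + 31/5·R2.
R3 ← R3 / (-94/21).
R1 ← R1 + 2/7·R3.
R2 ← R2 − 16/21·R3.
Reading off the reduced rows gives p = -1, q = 2, r = 4.

p = -1, q = 2, r = 4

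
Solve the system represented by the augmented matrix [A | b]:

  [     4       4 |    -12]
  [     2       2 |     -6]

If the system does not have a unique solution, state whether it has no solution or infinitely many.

infinitely many solutions

Row-reduce:
R1 ← R1 / (4).
R2 ← R2 − 2·R1.
Rank is 1 with 2 unknowns, leaving x_2 free.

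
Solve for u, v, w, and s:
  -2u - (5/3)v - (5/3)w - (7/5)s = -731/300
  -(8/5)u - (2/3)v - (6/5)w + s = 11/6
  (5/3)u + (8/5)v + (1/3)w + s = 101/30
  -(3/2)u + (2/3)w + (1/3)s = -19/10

u = 1, v = 1/4, w = -3/2, s = 9/5

Row-reduce the augmented matrix:
R1 ← R1 / (-2).
R2 ← R2 + 8/5·R1.
R3 ← R3 − 5/3·R1.
R4 ← R4 + 3/2·R1.
R2 ← R2 / (2/3).
R1 ← R1 − 5/6·R2.
R3 ← R3 − 19/90·R2.
R4 ← R4 − 5/4·R2.
R3 ← R3 / (-247/225).
R1 ← R1 − 2/3·R3.
R2 ← R2 − 1/5·R3.
R4 ← R4 − 5/3·R3.
R4 ← R4 / (-114527/29640).
R1 ← R1 + 12147/4940·R4.
R2 ← R2 − 2991/988·R4.
R3 ← R3 − 3771/4940·R4.
Reading off the reduced rows gives u = 1, v = 1/4, w = -3/2, s = 9/5.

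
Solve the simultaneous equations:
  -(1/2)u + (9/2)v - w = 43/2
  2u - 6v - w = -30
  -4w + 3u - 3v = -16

no solution

Row-reduce:
R1 ← R1 / (-1/2).
R2 ← R2 − 2·R1.
R3 ← R3 − 3·R1.
R2 ← R2 / (12).
R1 ← R1 + 9·R2.
R3 ← R3 − 24·R2.
Row 3 reduces to 0 = 1, a contradiction. The system is inconsistent.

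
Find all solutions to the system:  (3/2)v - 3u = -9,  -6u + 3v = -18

Row-reduce:
R1 ← R1 / (-3).
R2 ← R2 + 6·R1.
Rank is 1 with 2 unknowns, leaving v free.

infinitely many solutions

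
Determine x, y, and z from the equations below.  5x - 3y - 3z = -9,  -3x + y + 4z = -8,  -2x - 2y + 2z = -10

Row-reduce the augmented matrix:
R1 ← R1 / (5).
R2 ← R2 + 3·R1.
R3 ← R3 + 2·R1.
R2 ← R2 / (-4/5).
R1 ← R1 + 3/5·R2.
R3 ← R3 + 16/5·R2.
R3 ← R3 / (-8).
R1 ← R1 + 9/4·R3.
R2 ← R2 + 11/4·R3.
Reading off the reduced rows gives x = -3, y = 3, z = -5.

x = -3, y = 3, z = -5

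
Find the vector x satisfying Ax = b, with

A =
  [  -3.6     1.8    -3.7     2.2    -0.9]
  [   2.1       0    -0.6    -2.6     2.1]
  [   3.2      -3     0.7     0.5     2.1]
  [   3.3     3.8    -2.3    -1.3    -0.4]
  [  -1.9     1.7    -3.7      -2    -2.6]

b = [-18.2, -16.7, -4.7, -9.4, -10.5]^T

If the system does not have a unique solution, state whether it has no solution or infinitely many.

x_1 = 1, x_2 = 0, x_3 = 6, x_4 = 1, x_5 = -6

Row-reduce the augmented matrix:
R1 ← R1 / (-18/5).
R2 ← R2 − 21/10·R1.
R3 ← R3 − 16/5·R1.
R4 ← R4 − 33/10·R1.
R5 ← R5 + 19/10·R1.
R2 ← R2 / (21/20).
R1 ← R1 + 1/2·R2.
R3 ← R3 + 7/5·R2.
R4 ← R4 − 109/20·R2.
R5 ← R5 − 3/4·R2.
R3 ← R3 / (-94/15).
R1 ← R1 + 2/7·R3.
R2 ← R2 + 331/126·R3.
R4 ← R4 − 2717/315·R3.
R5 ← R5 − 281/1260·R3.
R4 ← R4 / (100843/11844).
R1 ← R1 + 2507/1974·R4.
R2 ← R2 + 36655/23688·R4.
R3 ← R3 + 21/188·R4.
R5 ← R5 + 520123/236880·R4.
R5 ← R5 / (-43829383/10084300).
R1 ← R1 − 71043/504215·R5.
R2 ← R2 + 157951/201686·R5.
R3 ← R3 + 304788/504215·R5.
R4 ← R4 + 279534/504215·R5.
Reading off the reduced rows gives x_1 = 1, x_2 = 0, x_3 = 6, x_4 = 1, x_5 = -6.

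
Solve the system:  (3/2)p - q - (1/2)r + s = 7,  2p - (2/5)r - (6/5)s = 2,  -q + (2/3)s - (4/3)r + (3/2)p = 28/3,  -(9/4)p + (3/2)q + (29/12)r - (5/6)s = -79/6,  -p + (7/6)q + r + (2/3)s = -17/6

no solution

Row-reduce:
R1 ← R1 / (3/2).
R2 ← R2 − 2·R1.
R3 ← R3 − 3/2·R1.
R4 ← R4 + 9/4·R1.
R5 ← R5 + 1·R1.
R2 ← R2 / (4/3).
R1 ← R1 + 2/3·R2.
R5 ← R5 − 1/2·R2.
R3 ← R3 / (-5/6).
R1 ← R1 + 1/5·R3.
R2 ← R2 − 1/5·R3.
R4 ← R4 − 5/3·R3.
R5 ← R5 − 17/30·R3.
Swap R4 and R5.
R4 ← R4 / (617/300).
R1 ← R1 + 13/25·R4.
R2 ← R2 + 99/50·R4.
R3 ← R3 − 2/5·R4.
Row 5 reduces to 0 = 2, a contradiction. The system is inconsistent.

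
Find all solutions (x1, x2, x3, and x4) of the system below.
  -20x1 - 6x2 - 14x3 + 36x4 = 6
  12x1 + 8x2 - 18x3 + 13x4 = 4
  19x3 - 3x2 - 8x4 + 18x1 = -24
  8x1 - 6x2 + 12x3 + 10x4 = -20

no solution

Row-reduce:
R1 ← R1 / (-20).
R2 ← R2 − 12·R1.
R3 ← R3 − 18·R1.
R4 ← R4 − 8·R1.
R2 ← R2 / (22/5).
R1 ← R1 − 3/10·R2.
R3 ← R3 + 42/5·R2.
R4 ← R4 + 42/5·R2.
R3 ← R3 / (-44).
R1 ← R1 − 5/2·R3.
R2 ← R2 + 6·R3.
R4 ← R4 + 44·R3.
Row 4 reduces to 0 = 1, a contradiction. The system is inconsistent.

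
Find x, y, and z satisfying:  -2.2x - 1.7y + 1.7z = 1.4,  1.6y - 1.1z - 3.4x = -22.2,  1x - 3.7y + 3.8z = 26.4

x = 4, y = -4, z = 2

Row-reduce the augmented matrix:
R1 ← R1 / (-11/5).
R2 ← R2 + 17/5·R1.
R3 ← R3 − 1·R1.
R2 ← R2 / (93/22).
R1 ← R1 − 17/22·R2.
R3 ← R3 + 246/55·R2.
R3 ← R3 / (39/62).
R1 ← R1 + 17/186·R3.
R2 ← R2 + 82/93·R3.
Reading off the reduced rows gives x = 4, y = -4, z = 2.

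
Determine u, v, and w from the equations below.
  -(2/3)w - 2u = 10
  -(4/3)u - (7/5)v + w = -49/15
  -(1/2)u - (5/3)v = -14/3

u = -4, v = 4, w = -3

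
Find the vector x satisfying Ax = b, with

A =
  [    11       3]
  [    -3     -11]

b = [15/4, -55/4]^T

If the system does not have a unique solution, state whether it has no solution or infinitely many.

x_1 = 0, x_2 = 5/4

Row-reduce the augmented matrix:
R1 ← R1 / (11).
R2 ← R2 + 3·R1.
R2 ← R2 / (-112/11).
R1 ← R1 − 3/11·R2.
Reading off the reduced rows gives x_1 = 0, x_2 = 5/4.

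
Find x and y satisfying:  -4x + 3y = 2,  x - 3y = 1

x = -1, y = -2/3

From equation 2: x = 1 + 3·y.
Substitute into equation 1 and solve: y = -2/3.
Then x = -1.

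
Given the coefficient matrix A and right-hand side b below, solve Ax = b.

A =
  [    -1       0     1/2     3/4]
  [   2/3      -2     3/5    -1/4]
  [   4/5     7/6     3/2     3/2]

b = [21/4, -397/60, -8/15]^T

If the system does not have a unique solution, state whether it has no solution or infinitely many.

Row-reduce:
R1 ← R1 / (-1).
R2 ← R2 − 2/3·R1.
R3 ← R3 − 4/5·R1.
R2 ← R2 / (-2).
R3 ← R3 − 7/6·R2.
R3 ← R3 / (22/9).
R1 ← R1 + 1/2·R3.
R2 ← R2 + 7/15·R3.
Rank is 3 with 4 unknowns, leaving x_4 free.

infinitely many solutions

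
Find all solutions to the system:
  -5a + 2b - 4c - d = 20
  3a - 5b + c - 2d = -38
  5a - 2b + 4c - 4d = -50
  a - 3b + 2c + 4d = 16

a = -6, b = 2, c = 2, d = 6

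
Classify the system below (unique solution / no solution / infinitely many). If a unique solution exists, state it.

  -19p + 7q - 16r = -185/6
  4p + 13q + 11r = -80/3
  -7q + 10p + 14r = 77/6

p = 7/3, q = -3/2, r = -3/2

Row-reduce the augmented matrix:
R1 ← R1 / (-19).
R2 ← R2 − 4·R1.
R3 ← R3 − 10·R1.
R2 ← R2 / (275/19).
R1 ← R1 + 7/19·R2.
R3 ← R3 + 63/19·R2.
R3 ← R3 / (403/55).
R1 ← R1 − 57/55·R3.
R2 ← R2 − 29/55·R3.
Reading off the reduced rows gives p = 7/3, q = -3/2, r = -3/2.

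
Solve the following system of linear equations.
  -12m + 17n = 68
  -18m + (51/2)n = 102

infinitely many solutions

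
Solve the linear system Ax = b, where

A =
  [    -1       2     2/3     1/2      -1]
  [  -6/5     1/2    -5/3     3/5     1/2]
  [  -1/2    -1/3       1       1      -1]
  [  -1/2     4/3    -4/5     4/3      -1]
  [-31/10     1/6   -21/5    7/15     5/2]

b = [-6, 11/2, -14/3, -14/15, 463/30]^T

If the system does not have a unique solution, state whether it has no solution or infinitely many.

Row-reduce:
R1 ← R1 / (-1).
R2 ← R2 + 6/5·R1.
R3 ← R3 + 1/2·R1.
R4 ← R4 + 1/2·R1.
R5 ← R5 + 31/10·R1.
R2 ← R2 / (-19/10).
R1 ← R1 + 2·R2.
R3 ← R3 + 4/3·R2.
R4 ← R4 − 1/3·R2.
R5 ← R5 + 181/30·R2.
R3 ← R3 / (410/171).
R1 ← R1 − 110/57·R3.
R2 ← R2 − 74/57·R3.
R4 ← R4 + 1339/855·R3.
R5 ← R5 − 1339/855·R3.
R4 ← R4 / (38701/24600).
R1 ← R1 + 181/164·R4.
R2 ← R2 + 333/820·R4.
R3 ← R3 − 513/1640·R4.
R5 ← R5 + 38701/24600·R4.
Row 5 reduces to 0 = -2, a contradiction. The system is inconsistent.

no solution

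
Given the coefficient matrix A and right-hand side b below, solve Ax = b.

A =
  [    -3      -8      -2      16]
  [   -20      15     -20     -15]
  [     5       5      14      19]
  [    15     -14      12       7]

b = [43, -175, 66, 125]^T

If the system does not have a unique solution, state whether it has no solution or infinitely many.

Row-reduce the augmented matrix:
R1 ← R1 / (-3).
R2 ← R2 + 20·R1.
R3 ← R3 − 5·R1.
R4 ← R4 − 15·R1.
R2 ← R2 / (205/3).
R1 ← R1 − 8/3·R2.
R3 ← R3 + 25/3·R2.
R4 ← R4 + 54·R2.
R3 ← R3 / (404/41).
R1 ← R1 − 38/41·R3.
R2 ← R2 + 4/41·R3.
R4 ← R4 + 134/41·R3.
R4 ← R4 / (109/101).
R1 ← R1 + 352/101·R4.
R2 ← R2 + 149/101·R4.
R3 ← R3 − 316/101·R4.
Reading off the reduced rows gives x_1 = 3, x_2 = -3, x_3 = 2, x_4 = 2.

x_1 = 3, x_2 = -3, x_3 = 2, x_4 = 2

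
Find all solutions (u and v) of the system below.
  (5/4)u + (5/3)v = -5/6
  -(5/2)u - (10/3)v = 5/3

infinitely many solutions

Row-reduce:
R1 ← R1 / (5/4).
R2 ← R2 + 5/2·R1.
Rank is 1 with 2 unknowns, leaving v free.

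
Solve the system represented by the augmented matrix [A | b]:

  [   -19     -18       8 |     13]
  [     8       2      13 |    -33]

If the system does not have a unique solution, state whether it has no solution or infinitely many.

infinitely many solutions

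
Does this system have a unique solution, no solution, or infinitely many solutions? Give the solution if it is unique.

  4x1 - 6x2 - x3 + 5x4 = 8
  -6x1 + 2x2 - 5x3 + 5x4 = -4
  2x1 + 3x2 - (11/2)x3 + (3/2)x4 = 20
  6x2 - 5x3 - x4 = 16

infinitely many solutions

Row-reduce:
R1 ← R1 / (4).
R2 ← R2 + 6·R1.
R3 ← R3 − 2·R1.
R2 ← R2 / (-7).
R1 ← R1 + 3/2·R2.
R3 ← R3 − 6·R2.
R4 ← R4 − 6·R2.
R3 ← R3 / (-74/7).
R1 ← R1 − 8/7·R3.
R2 ← R2 − 13/14·R3.
R4 ← R4 + 74/7·R3.
Rank is 3 with 4 unknowns, leaving x4 free.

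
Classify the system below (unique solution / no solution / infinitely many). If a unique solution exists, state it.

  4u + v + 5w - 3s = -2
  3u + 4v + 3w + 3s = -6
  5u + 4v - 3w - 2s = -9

Row-reduce:
R1 ← R1 / (4).
R2 ← R2 − 3·R1.
R3 ← R3 − 5·R1.
R2 ← R2 / (13/4).
R1 ← R1 − 1/4·R2.
R3 ← R3 − 11/4·R2.
R3 ← R3 / (-112/13).
R1 ← R1 − 17/13·R3.
R2 ← R2 + 3/13·R3.
Rank is 3 with 4 unknowns, leaving s free.

infinitely many solutions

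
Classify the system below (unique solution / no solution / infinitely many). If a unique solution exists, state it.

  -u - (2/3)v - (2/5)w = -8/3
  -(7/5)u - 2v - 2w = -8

infinitely many solutions

Row-reduce:
R1 ← R1 / (-1).
R2 ← R2 + 7/5·R1.
R2 ← R2 / (-16/15).
R1 ← R1 − 2/3·R2.
Rank is 2 with 3 unknowns, leaving w free.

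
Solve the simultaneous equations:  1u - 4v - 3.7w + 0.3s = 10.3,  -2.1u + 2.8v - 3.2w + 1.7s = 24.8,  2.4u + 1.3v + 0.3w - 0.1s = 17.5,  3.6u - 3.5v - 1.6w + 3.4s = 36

u = 6, v = 4, w = -5, s = 6

Row-reduce the augmented matrix:
R2 ← R2 + 21/10·R1.
R3 ← R3 − 12/5·R1.
R4 ← R4 − 18/5·R1.
R2 ← R2 / (-28/5).
R1 ← R1 + 4·R2.
R3 ← R3 − 109/10·R2.
R4 ← R4 − 109/10·R2.
R3 ← R3 / (-13633/1120).
R1 ← R1 − 579/140·R3.
R2 ← R2 − 1097/560·R3.
R4 ← R4 + 53941/5600·R3.
R4 ← R4 / (1334414/340825).
R1 ← R1 + 6953/68165·R4.
R2 ← R2 − 12394/68165·R4.
R3 ← R3 + 4161/13633·R4.
Reading off the reduced rows gives u = 6, v = 4, w = -5, s = 6.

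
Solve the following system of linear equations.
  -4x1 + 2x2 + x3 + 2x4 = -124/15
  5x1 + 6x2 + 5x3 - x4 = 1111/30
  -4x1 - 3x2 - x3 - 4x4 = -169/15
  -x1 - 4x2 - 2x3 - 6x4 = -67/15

x1 = 8/3, x2 = 6/5, x3 = 3, x4 = -3/2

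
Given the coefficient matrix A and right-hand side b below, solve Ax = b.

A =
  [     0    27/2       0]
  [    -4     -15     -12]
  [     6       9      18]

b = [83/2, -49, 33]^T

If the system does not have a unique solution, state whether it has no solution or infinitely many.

no solution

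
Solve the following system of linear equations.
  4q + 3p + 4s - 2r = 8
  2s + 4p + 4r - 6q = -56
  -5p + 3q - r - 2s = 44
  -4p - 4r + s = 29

Row-reduce the augmented matrix:
R1 ← R1 / (3).
R2 ← R2 − 4·R1.
R3 ← R3 + 5·R1.
R4 ← R4 + 4·R1.
R2 ← R2 / (-34/3).
R1 ← R1 − 4/3·R2.
R3 ← R3 − 29/3·R2.
R4 ← R4 − 16/3·R2.
R3 ← R3 / (23/17).
R1 ← R1 − 2/17·R3.
R2 ← R2 + 10/17·R3.
R4 ← R4 + 60/17·R3.
R4 ← R4 / (219/23).
R1 ← R1 − 18/23·R4.
R2 ← R2 − 25/23·R4.
R3 ← R3 − 31/23·R4.
Reading off the reduced rows gives p = -6, q = 5, r = -1, s = 1.

p = -6, q = 5, r = -1, s = 1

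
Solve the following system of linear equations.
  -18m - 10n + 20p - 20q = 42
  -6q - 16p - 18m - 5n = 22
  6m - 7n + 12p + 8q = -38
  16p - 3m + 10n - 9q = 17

m = 1, n = 0, p = -1, q = -4

Row-reduce the augmented matrix:
R1 ← R1 / (-18).
R2 ← R2 + 18·R1.
R3 ← R3 − 6·R1.
R4 ← R4 + 3·R1.
R2 ← R2 / (5).
R1 ← R1 − 5/9·R2.
R3 ← R3 + 31/3·R2.
R4 ← R4 − 35/3·R2.
R3 ← R3 / (-836/15).
R1 ← R1 − 26/9·R3.
R2 ← R2 + 36/5·R3.
R4 ← R4 − 290/3·R3.
R4 ← R4 / (2960/209).
R1 ← R1 − 235/209·R4.
R2 ← R2 + 232/209·R4.
R3 ← R3 + 227/418·R4.
Reading off the reduced rows gives m = 1, n = 0, p = -1, q = -4.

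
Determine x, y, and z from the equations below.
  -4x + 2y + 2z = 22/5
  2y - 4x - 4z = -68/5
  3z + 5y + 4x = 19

Row-reduce the augmented matrix:
R1 ← R1 / (-4).
R2 ← R2 + 4·R1.
R3 ← R3 − 4·R1.
Swap R2 and R3.
R2 ← R2 / (7).
R1 ← R1 + 1/2·R2.
R3 ← R3 / (-6).
R1 ← R1 + 1/7·R3.
R2 ← R2 − 5/7·R3.
Reading off the reduced rows gives x = 1, y = 6/5, z = 3.

x = 1, y = 6/5, z = 3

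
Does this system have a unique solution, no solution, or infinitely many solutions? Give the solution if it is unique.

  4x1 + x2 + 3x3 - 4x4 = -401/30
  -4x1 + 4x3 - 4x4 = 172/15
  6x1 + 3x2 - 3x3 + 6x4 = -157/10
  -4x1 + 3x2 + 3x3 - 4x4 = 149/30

x1 = -8/3, x2 = -3/2, x3 = 2, x4 = 9/5

Row-reduce the augmented matrix:
R1 ← R1 / (4).
R2 ← R2 + 4·R1.
R3 ← R3 − 6·R1.
R4 ← R4 + 4·R1.
R1 ← R1 − 1/4·R2.
R3 ← R3 − 3/2·R2.
R4 ← R4 − 4·R2.
R3 ← R3 / (-18).
R1 ← R1 + 1·R3.
R2 ← R2 − 7·R3.
R4 ← R4 + 22·R3.
R4 ← R4 / (-16/3).
R1 ← R1 + 1/3·R4.
R2 ← R2 − 4/3·R4.
R3 ← R3 + 4/3·R4.
Reading off the reduced rows gives x1 = -8/3, x2 = -3/2, x3 = 2, x4 = 9/5.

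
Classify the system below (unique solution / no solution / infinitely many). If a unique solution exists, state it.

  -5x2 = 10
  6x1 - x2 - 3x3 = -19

Row-reduce:
Swap R1 and R2.
R1 ← R1 / (6).
R2 ← R2 / (-5).
R1 ← R1 + 1/6·R2.
Rank is 2 with 3 unknowns, leaving x3 free.

infinitely many solutions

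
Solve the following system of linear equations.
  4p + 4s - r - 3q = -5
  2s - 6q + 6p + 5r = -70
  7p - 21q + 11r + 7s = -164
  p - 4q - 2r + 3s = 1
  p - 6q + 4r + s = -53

p = -3, q = 5, r = -6, s = 4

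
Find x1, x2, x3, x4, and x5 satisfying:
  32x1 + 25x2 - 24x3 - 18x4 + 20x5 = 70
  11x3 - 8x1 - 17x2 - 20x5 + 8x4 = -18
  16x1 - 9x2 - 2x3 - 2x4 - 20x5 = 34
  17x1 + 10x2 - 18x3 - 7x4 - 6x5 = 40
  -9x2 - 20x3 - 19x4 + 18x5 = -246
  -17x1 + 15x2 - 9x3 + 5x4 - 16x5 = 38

Row-reduce the augmented matrix:
R1 ← R1 / (32).
R2 ← R2 + 8·R1.
R3 ← R3 − 16·R1.
R4 ← R4 − 17·R1.
R6 ← R6 + 17·R1.
R2 ← R2 / (-43/4).
R1 ← R1 − 25/32·R2.
R3 ← R3 + 43/2·R2.
R4 ← R4 + 105/32·R2.
R5 ← R5 + 9·R2.
R6 ← R6 − 905/32·R2.
Swap R3 and R4.
R3 ← R3 / (-2331/344).
R1 ← R1 + 133/344·R3.
R2 ← R2 + 20/43·R3.
R5 ← R5 + 1040/43·R3.
R6 ← R6 + 2957/344·R3.
Swap R4 and R5.
R4 ← R4 / (-63551/2331).
R1 ← R1 + 131/333·R4.
R2 ← R2 + 998/2331·R4.
R3 ← R3 + 514/2331·R4.
R6 ← R6 − 6410/2331·R4.
Swap R5 and R6.
R5 ← R5 / (-1406794/63551).
R1 ← R1 + 53328/63551·R5.
R2 ← R2 − 67816/63551·R5.
R3 ← R3 − 75172/63551·R5.
R4 ← R4 + 171458/63551·R5.
R6 reduces to 0 = 0, so the extra equation is consistent.
Reading off the reduced rows gives x1 = 4, x2 = 6, x3 = 4, x4 = 4, x5 = -2.

x1 = 4, x2 = 6, x3 = 4, x4 = 4, x5 = -2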